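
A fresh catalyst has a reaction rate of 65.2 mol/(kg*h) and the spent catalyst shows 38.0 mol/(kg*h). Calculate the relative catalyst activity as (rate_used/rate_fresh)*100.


Activity (%) = (rate_used / rate_fresh) * 100
rate_used = 38.0, rate_fresh = 65.2
= (38.0 / 65.2) * 100
= 0.5828 * 100 = 58.28

58.28 %


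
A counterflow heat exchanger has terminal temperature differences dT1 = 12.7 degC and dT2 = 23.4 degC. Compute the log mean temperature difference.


LMTD = (dT1 - dT2) / ln(dT1/dT2)
= (12.7 - 23.4) / ln(12.7 / 23.4) = -10.7 / -0.611134 = 17.51

17.51 degC


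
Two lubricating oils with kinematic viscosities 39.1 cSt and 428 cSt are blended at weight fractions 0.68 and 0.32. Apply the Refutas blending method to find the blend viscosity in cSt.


Refutas method: VBN_i = 14.534*ln(ln(visc_i + 0.8)) + 10.975, blended linearly by mass fraction; since VBN is linear in VBI_i = ln(ln(visc_i + 0.8)) and the fractions sum to 1, blend VBI directly: visc = exp(exp(VBI_blend)) - 0.8
VBI_1 = ln(ln(39.1 + 0.8)) = 1.30464
VBI_2 = ln(ln(428 + 0.8)) = 1.80187
VBI_blend = 0.68 * 1.30464 + 0.32 * 1.80187 = 1.46375
visc_blend = exp(exp(1.46375)) - 0.8 = 74.55

74.55 cSt


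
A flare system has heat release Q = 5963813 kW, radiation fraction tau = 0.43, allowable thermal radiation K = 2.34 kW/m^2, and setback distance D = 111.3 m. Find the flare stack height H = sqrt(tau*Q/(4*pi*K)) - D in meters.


tau*Q/(4*pi*K) = 0.43 * 5963813 / (4 * pi * 2.34) = 87210.1
sqrt(87210.1) = 295.314
H = 295.314 - 111.3 = 184.0

184.0 m


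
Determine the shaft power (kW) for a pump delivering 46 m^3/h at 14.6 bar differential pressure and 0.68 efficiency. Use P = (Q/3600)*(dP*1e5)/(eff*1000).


Q = 46 / 3600 = 0.0127778 m^3/s
P = 0.0127778 * (14.6 * 1e5) / 0.68 / 1000 = 27.43

27.43 kW


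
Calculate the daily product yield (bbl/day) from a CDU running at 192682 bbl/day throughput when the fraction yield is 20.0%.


Crude throughput = 192682 bbl/day
Fraction yield = 20.0%
yield = throughput * fraction / 100
yield = 192682 * 20.0 / 100 = 38536.4

38536.4 bbl/day


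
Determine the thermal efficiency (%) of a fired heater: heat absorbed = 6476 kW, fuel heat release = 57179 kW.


Furnace efficiency = Q_absorbed / Q_fuel * 100
= 6476 / 57179 * 100 = 11.33

11.33 %


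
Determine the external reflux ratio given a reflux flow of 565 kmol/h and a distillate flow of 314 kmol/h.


Reflux ratio definition: R = L / D (liquid returned / distillate withdrawn)
L = 565 kmol/h, D = 314 kmol/h
R = 565 / 314 = 1.799

1.799


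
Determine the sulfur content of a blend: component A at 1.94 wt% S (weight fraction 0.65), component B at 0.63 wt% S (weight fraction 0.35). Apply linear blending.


Linear sulfur blending: S_blend = x1*S1 + x2*S2
Contribution 1: 0.65 * 1.94 = 1.261 wt%
Contribution 2: 0.35 * 0.63 = 0.2205 wt%
S_blend = 1.261 + 0.2205 = 1.4815

1.4815 wt%


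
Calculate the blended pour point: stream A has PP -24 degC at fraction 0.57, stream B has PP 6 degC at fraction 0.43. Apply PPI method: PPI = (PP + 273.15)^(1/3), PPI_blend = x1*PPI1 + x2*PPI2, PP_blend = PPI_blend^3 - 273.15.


PPI_1 = (-24 + 273.15)^(1/3) = 6.292458
PPI_2 = (6 + 273.15)^(1/3) = 6.535506
PPI_blend = 0.57 * 6.292458 + 0.43 * 6.535506 = 6.396969
PP_blend = 6.396969^3 - 273.15 = 261.7717 - 273.15 = -11.38

-11.38 degC


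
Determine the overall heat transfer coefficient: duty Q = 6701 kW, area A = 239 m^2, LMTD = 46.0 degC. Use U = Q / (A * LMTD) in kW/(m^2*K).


From Q = U*A*LMTD, U = Q / (A * LMTD)
U = 6701 / (239 * 46.0) = 6701 / 10994 = 0.6095

0.6095 kW/(m^2*K)


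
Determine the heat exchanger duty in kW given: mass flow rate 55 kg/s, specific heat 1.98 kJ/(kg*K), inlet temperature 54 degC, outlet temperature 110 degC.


Q = m_dot * cp * delta_T
delta_T = 110 - 54 = 56 K
Q = 55 * 1.98 * 56
= 108.9 * 56
= 6098.4 kW

6098.4 kW


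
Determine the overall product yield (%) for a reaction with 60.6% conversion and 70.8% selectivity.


Overall yield = conversion (%) * selectivity (%) / 100
Conversion = 60.6%, Selectivity = 70.8%
Y = 60.6 * 70.8 / 100
= 42.9048 %

42.9048 %


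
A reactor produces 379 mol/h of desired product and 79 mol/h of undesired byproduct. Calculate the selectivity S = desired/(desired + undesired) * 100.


Selectivity = desired / (desired + undesired) * 100
Total products = 379 + 79 = 458 mol/h
S = 379 / 458 * 100
= 0.8275 * 100
= 82.75 %

82.75 %


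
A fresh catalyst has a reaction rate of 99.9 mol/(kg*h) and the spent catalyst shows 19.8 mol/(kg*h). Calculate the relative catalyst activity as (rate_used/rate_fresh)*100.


Activity (%) = (rate_used / rate_fresh) * 100
rate_used = 19.8, rate_fresh = 99.9
= (19.8 / 99.9) * 100
= 0.1982 * 100 = 19.82

19.82 %


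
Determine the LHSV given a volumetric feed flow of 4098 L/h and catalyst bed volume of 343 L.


LHSV = volumetric feed rate / catalyst volume
= 4098 L/h / 343 L
= 11.95 h^-1

11.95 h^-1


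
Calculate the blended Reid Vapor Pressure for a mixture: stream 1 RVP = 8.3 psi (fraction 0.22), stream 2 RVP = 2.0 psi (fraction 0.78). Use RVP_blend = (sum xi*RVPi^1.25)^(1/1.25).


Chevron index: RVP_blend = (sum xi*RVPi^1.25)^(1/1.25)
RVP^1.25 terms: 0.22 * 8.3^1.25 + 0.78 * 2.0^1.25 = 4.95451
RVP_blend = 4.95451^(1/1.25) = 3.597

3.597 psi


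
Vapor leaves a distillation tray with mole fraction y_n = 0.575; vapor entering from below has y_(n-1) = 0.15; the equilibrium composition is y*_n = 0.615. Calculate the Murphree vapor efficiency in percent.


Murphree vapor efficiency: EMV = (y_n - y_(n-1)) / (y*_n - y_(n-1)) * 100
EMV = (0.575 - 0.15) / (0.615 - 0.15) * 100 = 0.425 / 0.465 * 100 = 91.40

91.40 %


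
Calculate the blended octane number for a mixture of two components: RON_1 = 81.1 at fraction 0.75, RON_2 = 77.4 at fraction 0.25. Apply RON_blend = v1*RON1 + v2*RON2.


Linear blending: RON_blend = sum(vi * RONi)
Contribution 1: 0.75 * 81.1 = 60.825
Contribution 2: 0.25 * 77.4 = 19.35
RON_blend = 60.825 + 19.35 = 80.175

80.175


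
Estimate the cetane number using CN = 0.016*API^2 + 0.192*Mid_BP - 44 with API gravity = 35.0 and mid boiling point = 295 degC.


CN = 0.016 * 35.0^2 + 0.192 * 295 - 44
CN = 19.6 + 56.64 - 44 = 32.24

32.24


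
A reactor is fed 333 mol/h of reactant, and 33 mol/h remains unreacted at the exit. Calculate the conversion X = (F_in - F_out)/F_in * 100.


X = (F_in - F_out) / F_in * 100
Moles reacted = 333 - 33 = 300
X = 300 / 333 * 100
= 0.9009 * 100
= 90.09 %

90.09 %


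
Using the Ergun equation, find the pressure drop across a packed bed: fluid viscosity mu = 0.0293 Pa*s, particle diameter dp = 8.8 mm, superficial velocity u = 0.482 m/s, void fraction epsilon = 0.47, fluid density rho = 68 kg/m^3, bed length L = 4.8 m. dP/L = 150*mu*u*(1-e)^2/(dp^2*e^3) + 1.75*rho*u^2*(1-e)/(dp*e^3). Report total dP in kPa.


dp = 8.8 mm = 0.0088 m
Viscous term = 150*0.0293*0.482*(1-0.47)^2 / (0.0088^2*0.47^3) = 74011.4
Inertial term = 1.75*68*0.482^2*(1-0.47) / (0.0088*0.47^3) = 16037.6
dP/L = 74011.4 + 16037.6 = 90049 Pa/m
dP = 90049 * 4.8 / 1000 = 432.2 kPa

432.2 kPa


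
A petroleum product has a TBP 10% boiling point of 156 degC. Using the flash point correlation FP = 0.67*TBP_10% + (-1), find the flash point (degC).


FP = 0.67 * 156 + (-1) = 103.52

103.52 degC


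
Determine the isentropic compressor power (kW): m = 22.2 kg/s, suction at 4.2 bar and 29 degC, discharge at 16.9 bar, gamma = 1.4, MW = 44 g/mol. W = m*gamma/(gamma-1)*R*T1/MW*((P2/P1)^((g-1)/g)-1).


Isentropic work: W = m*(gamma/(gamma-1))*(R*T1/MW)*((P2/P1)^((gamma-1)/gamma) - 1)
T1 = 29 + 273.15 = 302.15 K
Pressure ratio = 16.9 / 4.2 = 4.02381
Exponent = (1.4 - 1)/1.4 = 0.285714
(P2/P1)^exp - 1 = 4.02381^0.285714 - 1 = 0.488516
W = 22.2 * 1.4 / 0.4 * 8.314 * 302.15 / 44 * 0.488516 = 2167

2167 kW


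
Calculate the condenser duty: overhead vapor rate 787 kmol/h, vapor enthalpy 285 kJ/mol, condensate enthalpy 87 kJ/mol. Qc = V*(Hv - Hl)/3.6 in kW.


Qc = 787 * (285 - 87) / 3.6 = 787 * 198 / 3.6 = 43280

43280 kW


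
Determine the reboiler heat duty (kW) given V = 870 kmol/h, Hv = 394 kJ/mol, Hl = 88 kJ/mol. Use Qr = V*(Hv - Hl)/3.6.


Qr = 870 * (394 - 88) / 3.6 = 870 * 306 / 3.6 = 73950

73950 kW


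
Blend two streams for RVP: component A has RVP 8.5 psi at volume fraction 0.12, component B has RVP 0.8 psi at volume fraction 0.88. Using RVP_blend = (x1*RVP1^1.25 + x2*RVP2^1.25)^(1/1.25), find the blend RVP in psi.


Chevron index: RVP_blend = (sum xi*RVPi^1.25)^(1/1.25)
RVP^1.25 terms: 0.12 * 8.5^1.25 + 0.88 * 0.8^1.25 = 2.40743
RVP_blend = 2.40743^(1/1.25) = 2.019

2.019 psi


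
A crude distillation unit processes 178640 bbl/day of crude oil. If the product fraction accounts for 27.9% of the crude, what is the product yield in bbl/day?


Crude throughput = 178640 bbl/day
Fraction yield = 27.9%
yield = throughput * fraction / 100
yield = 178640 * 27.9 / 100 = 49840.56

49840.56 bbl/day


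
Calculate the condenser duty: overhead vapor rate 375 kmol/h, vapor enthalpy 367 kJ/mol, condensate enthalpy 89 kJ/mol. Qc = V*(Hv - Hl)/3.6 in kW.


Qc = 375 * (367 - 89) / 3.6 = 375 * 278 / 3.6 = 28960

28960 kW


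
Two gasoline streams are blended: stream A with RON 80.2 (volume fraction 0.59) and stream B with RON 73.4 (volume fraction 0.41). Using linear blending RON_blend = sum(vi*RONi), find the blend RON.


Linear blending: RON_blend = sum(vi * RONi)
Contribution 1: 0.59 * 80.2 = 47.318
Contribution 2: 0.41 * 73.4 = 30.094
RON_blend = 47.318 + 30.094 = 77.412

77.412


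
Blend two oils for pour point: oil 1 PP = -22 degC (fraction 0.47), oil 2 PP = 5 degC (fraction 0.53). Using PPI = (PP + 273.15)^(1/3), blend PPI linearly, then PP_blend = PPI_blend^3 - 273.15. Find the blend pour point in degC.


PPI_1 = (-22 + 273.15)^(1/3) = 6.30925
PPI_2 = (5 + 273.15)^(1/3) = 6.527693
PPI_blend = 0.47 * 6.30925 + 0.53 * 6.527693 = 6.425025
PP_blend = 6.425025^3 - 273.15 = 265.2311 - 273.15 = -7.92

-7.92 degC


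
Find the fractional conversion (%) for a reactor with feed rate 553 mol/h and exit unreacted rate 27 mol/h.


X = (F_in - F_out) / F_in * 100
Moles reacted = 553 - 27 = 526
X = 526 / 553 * 100
= 0.9512 * 100
= 95.12 %

95.12 %


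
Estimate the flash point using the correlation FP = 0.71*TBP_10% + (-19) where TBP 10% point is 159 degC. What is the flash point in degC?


FP = 0.71 * 159 + (-19) = 93.89

93.89 degC


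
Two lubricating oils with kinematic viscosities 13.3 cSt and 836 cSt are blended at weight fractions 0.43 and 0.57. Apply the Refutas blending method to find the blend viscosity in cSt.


Refutas method: VBN_i = 14.534*ln(ln(visc_i + 0.8)) + 10.975, blended linearly by mass fraction; since VBN is linear in VBI_i = ln(ln(visc_i + 0.8)) and the fractions sum to 1, blend VBI directly: visc = exp(exp(VBI_blend)) - 0.8
VBI_1 = ln(ln(13.3 + 0.8)) = 0.973115
VBI_2 = ln(ln(836 + 0.8)) = 1.90651
VBI_blend = 0.43 * 0.973115 + 0.57 * 1.90651 = 1.50515
visc_blend = exp(exp(1.50515)) - 0.8 = 89.65

89.65 cSt


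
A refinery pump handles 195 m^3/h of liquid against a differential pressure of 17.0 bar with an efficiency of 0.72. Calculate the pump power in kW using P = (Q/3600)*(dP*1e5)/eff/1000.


Q = 195 / 3600 = 0.0541667 m^3/s
P = 0.0541667 * (17.0 * 1e5) / 0.72 / 1000 = 127.9

127.9 kW


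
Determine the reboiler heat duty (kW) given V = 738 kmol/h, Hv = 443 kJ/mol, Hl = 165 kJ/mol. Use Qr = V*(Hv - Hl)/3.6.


Qr = 738 * (443 - 165) / 3.6 = 738 * 278 / 3.6 = 56990

56990 kW


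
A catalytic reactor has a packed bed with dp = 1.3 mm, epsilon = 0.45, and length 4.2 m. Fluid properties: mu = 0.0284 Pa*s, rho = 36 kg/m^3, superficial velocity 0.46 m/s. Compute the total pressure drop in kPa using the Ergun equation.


dp = 1.3 mm = 0.0013 m
Viscous term = 150*0.0284*0.46*(1-0.45)^2 / (0.0013^2*0.45^3) = 3849180
Inertial term = 1.75*36*0.46^2*(1-0.45) / (0.0013*0.45^3) = 61892.5
dP/L = 3849180 + 61892.5 = 3911070 Pa/m
dP = 3911070 * 4.2 / 1000 = 16430 kPa

16430 kPa


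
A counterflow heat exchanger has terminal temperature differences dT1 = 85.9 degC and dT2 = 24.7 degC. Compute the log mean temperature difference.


LMTD = (dT1 - dT2) / ln(dT1/dT2)
= (85.9 - 24.7) / ln(85.9 / 24.7) = 61.2 / 1.24638 = 49.10

49.10 degC


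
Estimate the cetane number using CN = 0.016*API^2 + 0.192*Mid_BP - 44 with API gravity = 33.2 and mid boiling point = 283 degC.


CN = 0.016 * 33.2^2 + 0.192 * 283 - 44
CN = 17.63584 + 54.336 - 44 = 27.97184

27.97184


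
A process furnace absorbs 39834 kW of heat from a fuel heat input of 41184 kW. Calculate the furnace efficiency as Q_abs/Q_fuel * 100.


Furnace efficiency = Q_absorbed / Q_fuel * 100
= 39834 / 41184 * 100 = 96.72

96.72 %


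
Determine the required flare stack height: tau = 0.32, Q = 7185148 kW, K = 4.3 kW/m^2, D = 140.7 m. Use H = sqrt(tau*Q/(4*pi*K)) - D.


tau*Q/(4*pi*K) = 0.32 * 7185148 / (4 * pi * 4.3) = 42550.8
sqrt(42550.8) = 206.278
H = 206.278 - 140.7 = 65.58

65.58 m


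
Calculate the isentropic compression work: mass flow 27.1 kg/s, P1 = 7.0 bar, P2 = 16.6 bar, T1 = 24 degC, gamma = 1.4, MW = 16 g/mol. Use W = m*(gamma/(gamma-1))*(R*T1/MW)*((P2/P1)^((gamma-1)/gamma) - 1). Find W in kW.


Isentropic work: W = m*(gamma/(gamma-1))*(R*T1/MW)*((P2/P1)^((gamma-1)/gamma) - 1)
T1 = 24 + 273.15 = 297.15 K
Pressure ratio = 16.6 / 7.0 = 2.37143
Exponent = (1.4 - 1)/1.4 = 0.285714
(P2/P1)^exp - 1 = 2.37143^0.285714 - 1 = 0.279811
W = 27.1 * 1.4 / 0.4 * 8.314 * 297.15 / 16 * 0.279811 = 4098

4098 kW


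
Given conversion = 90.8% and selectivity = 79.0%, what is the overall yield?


Overall yield = conversion (%) * selectivity (%) / 100
Conversion = 90.8%, Selectivity = 79.0%
Y = 90.8 * 79.0 / 100
= 71.732 %

71.732 %


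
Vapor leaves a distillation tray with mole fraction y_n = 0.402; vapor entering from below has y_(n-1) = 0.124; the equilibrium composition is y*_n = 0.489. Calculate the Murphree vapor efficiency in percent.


Murphree vapor efficiency: EMV = (y_n - y_(n-1)) / (y*_n - y_(n-1)) * 100
EMV = (0.402 - 0.124) / (0.489 - 0.124) * 100 = 0.278 / 0.365 * 100 = 76.16

76.16 %


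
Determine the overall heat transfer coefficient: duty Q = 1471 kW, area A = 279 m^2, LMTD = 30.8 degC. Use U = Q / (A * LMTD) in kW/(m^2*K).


From Q = U*A*LMTD, U = Q / (A * LMTD)
U = 1471 / (279 * 30.8) = 1471 / 8593.2 = 0.1712

0.1712 kW/(m^2*K)


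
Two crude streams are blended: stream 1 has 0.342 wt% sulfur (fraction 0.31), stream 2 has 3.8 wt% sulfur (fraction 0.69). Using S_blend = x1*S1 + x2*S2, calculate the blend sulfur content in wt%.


Linear sulfur blending: S_blend = x1*S1 + x2*S2
Contribution 1: 0.31 * 0.342 = 0.10602 wt%
Contribution 2: 0.69 * 3.8 = 2.622 wt%
S_blend = 0.10602 + 2.622 = 2.72802

2.72802 wt%


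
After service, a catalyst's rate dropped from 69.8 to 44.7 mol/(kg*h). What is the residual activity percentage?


Activity (%) = (rate_used / rate_fresh) * 100
rate_used = 44.7, rate_fresh = 69.8
= (44.7 / 69.8) * 100
= 0.6404 * 100 = 64.04

64.04 %


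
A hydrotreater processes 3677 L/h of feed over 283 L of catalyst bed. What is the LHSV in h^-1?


LHSV = volumetric feed rate / catalyst volume
= 3677 L/h / 283 L
= 12.99 h^-1

12.99 h^-1


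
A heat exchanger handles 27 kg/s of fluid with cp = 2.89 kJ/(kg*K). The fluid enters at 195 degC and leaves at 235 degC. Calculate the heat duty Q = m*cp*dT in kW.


Q = m_dot * cp * delta_T
delta_T = 235 - 195 = 40 K
Q = 27 * 2.89 * 40
= 78.03 * 40
= 3121.2 kW

3121.2 kW


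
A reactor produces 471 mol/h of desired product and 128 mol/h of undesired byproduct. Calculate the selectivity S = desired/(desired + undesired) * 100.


Selectivity = desired / (desired + undesired) * 100
Total products = 471 + 128 = 599 mol/h
S = 471 / 599 * 100
= 0.7863 * 100
= 78.63 %

78.63 %


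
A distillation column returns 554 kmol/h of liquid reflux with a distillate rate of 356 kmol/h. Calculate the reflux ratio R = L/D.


Reflux ratio definition: R = L / D (liquid returned / distillate withdrawn)
L = 554 kmol/h, D = 356 kmol/h
R = 554 / 356 = 1.556

1.556


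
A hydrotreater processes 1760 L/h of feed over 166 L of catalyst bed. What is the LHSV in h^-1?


LHSV = volumetric feed rate / catalyst volume
= 1760 L/h / 166 L
= 10.60 h^-1

10.60 h^-1


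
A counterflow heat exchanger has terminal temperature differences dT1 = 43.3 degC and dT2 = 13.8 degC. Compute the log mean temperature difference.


LMTD = (dT1 - dT2) / ln(dT1/dT2)
= (43.3 - 13.8) / ln(43.3 / 13.8) = 29.5 / 1.14348 = 25.80

25.80 degC


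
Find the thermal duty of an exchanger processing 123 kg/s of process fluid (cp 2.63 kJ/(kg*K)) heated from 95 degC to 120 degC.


Q = m_dot * cp * delta_T
delta_T = 120 - 95 = 25 K
Q = 123 * 2.63 * 25
= 323.49 * 25
= 8087.25 kW

8087.25 kW


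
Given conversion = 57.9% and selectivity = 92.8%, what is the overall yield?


Overall yield = conversion (%) * selectivity (%) / 100
Conversion = 57.9%, Selectivity = 92.8%
Y = 57.9 * 92.8 / 100
= 53.7312 %

53.7312 %


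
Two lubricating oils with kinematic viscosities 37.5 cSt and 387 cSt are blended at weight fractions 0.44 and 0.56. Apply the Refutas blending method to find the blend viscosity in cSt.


Refutas method: VBN_i = 14.534*ln(ln(visc_i + 0.8)) + 10.975, blended linearly by mass fraction; since VBN is linear in VBI_i = ln(ln(visc_i + 0.8)) and the fractions sum to 1, blend VBI directly: visc = exp(exp(VBI_blend)) - 0.8
VBI_1 = ln(ln(37.5 + 0.8)) = 1.29348
VBI_2 = ln(ln(387 + 0.8)) = 1.78515
VBI_blend = 0.44 * 1.29348 + 0.56 * 1.78515 = 1.56882
visc_blend = exp(exp(1.56882)) - 0.8 = 120.8

120.8 cSt


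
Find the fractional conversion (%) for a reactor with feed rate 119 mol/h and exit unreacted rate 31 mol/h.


X = (F_in - F_out) / F_in * 100
Moles reacted = 119 - 31 = 88
X = 88 / 119 * 100
= 0.7395 * 100
= 73.95 %

73.95 %


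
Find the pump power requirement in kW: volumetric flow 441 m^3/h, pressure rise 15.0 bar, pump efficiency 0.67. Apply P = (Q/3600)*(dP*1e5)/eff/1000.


Q = 441 / 3600 = 0.1225 m^3/s
P = 0.1225 * (15.0 * 1e5) / 0.67 / 1000 = 274.3

274.3 kW


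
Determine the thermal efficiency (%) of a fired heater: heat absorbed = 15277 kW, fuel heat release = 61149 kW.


Furnace efficiency = Q_absorbed / Q_fuel * 100
= 15277 / 61149 * 100 = 24.98

24.98 %


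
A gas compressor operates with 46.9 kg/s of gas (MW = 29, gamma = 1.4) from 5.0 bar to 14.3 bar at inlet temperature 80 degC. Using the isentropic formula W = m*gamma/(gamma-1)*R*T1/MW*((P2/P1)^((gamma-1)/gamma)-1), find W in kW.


Isentropic work: W = m*(gamma/(gamma-1))*(R*T1/MW)*((P2/P1)^((gamma-1)/gamma) - 1)
T1 = 80 + 273.15 = 353.15 K
Pressure ratio = 14.3 / 5.0 = 2.86
Exponent = (1.4 - 1)/1.4 = 0.285714
(P2/P1)^exp - 1 = 2.86^0.285714 - 1 = 0.350175
W = 46.9 * 1.4 / 0.4 * 8.314 * 353.15 / 29 * 0.350175 = 5820

5820 kW


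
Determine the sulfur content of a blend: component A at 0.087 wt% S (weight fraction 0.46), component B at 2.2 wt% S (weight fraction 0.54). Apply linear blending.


Linear sulfur blending: S_blend = x1*S1 + x2*S2
Contribution 1: 0.46 * 0.087 = 0.04002 wt%
Contribution 2: 0.54 * 2.2 = 1.188 wt%
S_blend = 0.04002 + 1.188 = 1.22802

1.22802 wt%


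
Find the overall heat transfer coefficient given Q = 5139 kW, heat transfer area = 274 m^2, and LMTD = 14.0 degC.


From Q = U*A*LMTD, U = Q / (A * LMTD)
U = 5139 / (274 * 14.0) = 5139 / 3836 = 1.340

1.340 kW/(m^2*K)


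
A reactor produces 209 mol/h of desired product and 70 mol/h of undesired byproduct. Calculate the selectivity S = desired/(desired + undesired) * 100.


Selectivity = desired / (desired + undesired) * 100
Total products = 209 + 70 = 279 mol/h
S = 209 / 279 * 100
= 0.7491 * 100
= 74.91 %

74.91 %


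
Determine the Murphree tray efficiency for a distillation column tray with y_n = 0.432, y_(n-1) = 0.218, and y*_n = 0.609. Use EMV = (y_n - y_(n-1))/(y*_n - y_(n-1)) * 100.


Murphree vapor efficiency: EMV = (y_n - y_(n-1)) / (y*_n - y_(n-1)) * 100
EMV = (0.432 - 0.218) / (0.609 - 0.218) * 100 = 0.214 / 0.391 * 100 = 54.73

54.73 %


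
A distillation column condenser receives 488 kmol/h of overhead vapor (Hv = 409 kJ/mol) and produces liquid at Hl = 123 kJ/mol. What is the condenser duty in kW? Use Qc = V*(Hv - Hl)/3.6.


Qc = 488 * (409 - 123) / 3.6 = 488 * 286 / 3.6 = 38770

38770 kW


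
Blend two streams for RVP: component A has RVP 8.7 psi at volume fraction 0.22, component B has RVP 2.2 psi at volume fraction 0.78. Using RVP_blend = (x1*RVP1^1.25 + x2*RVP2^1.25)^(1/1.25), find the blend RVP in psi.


Chevron index: RVP_blend = (sum xi*RVPi^1.25)^(1/1.25)
RVP^1.25 terms: 0.22 * 8.7^1.25 + 0.78 * 2.2^1.25 = 5.37705
RVP_blend = 5.37705^(1/1.25) = 3.841

3.841 psi


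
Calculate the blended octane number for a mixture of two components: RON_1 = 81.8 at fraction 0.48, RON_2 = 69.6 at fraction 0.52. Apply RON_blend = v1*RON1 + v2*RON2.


Linear blending: RON_blend = sum(vi * RONi)
Contribution 1: 0.48 * 81.8 = 39.264
Contribution 2: 0.52 * 69.6 = 36.192
RON_blend = 39.264 + 36.192 = 75.456

75.456


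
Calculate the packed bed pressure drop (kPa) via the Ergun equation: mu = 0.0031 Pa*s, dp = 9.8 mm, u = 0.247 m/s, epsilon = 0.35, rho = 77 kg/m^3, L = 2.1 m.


dp = 9.8 mm = 0.0098 m
Viscous term = 150*0.0031*0.247*(1-0.35)^2 / (0.0098^2*0.35^3) = 11784.7
Inertial term = 1.75*77*0.247^2*(1-0.35) / (0.0098*0.35^3) = 12717.6
dP/L = 11784.7 + 12717.6 = 24502.3 Pa/m
dP = 24502.3 * 2.1 / 1000 = 51.45 kPa

51.45 kPa


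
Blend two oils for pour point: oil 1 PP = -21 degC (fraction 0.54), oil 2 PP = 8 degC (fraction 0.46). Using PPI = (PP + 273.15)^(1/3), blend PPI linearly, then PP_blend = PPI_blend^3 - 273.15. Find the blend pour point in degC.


PPI_1 = (-21 + 273.15)^(1/3) = 6.317613
PPI_2 = (8 + 273.15)^(1/3) = 6.551077
PPI_blend = 0.54 * 6.317613 + 0.46 * 6.551077 = 6.425006
PP_blend = 6.425006^3 - 273.15 = 265.2288 - 273.15 = -7.92

-7.92 degC


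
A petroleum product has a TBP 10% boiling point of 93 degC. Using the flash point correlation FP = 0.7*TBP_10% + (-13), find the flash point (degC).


FP = 0.7 * 93 + (-13) = 52.1

52.1 degC


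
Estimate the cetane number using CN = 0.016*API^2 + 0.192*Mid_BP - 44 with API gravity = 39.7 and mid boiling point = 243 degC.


CN = 0.016 * 39.7^2 + 0.192 * 243 - 44
CN = 25.21744 + 46.656 - 44 = 27.87344

27.87344


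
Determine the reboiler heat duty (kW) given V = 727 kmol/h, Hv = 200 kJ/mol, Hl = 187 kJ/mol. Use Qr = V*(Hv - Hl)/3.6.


Qr = 727 * (200 - 187) / 3.6 = 727 * 13 / 3.6 = 2625

2625 kW


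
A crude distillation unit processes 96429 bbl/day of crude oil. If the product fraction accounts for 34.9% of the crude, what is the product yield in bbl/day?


Crude throughput = 96429 bbl/day
Fraction yield = 34.9%
yield = throughput * fraction / 100
yield = 96429 * 34.9 / 100 = 33653.721

33653.721 bbl/day


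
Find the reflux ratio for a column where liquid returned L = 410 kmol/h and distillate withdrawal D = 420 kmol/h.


Reflux ratio definition: R = L / D (liquid returned / distillate withdrawn)
L = 410 kmol/h, D = 420 kmol/h
R = 410 / 420 = 0.9762

0.9762


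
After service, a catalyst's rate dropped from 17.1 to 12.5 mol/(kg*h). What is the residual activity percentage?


Activity (%) = (rate_used / rate_fresh) * 100
rate_used = 12.5, rate_fresh = 17.1
= (12.5 / 17.1) * 100
= 0.7310 * 100 = 73.10

73.10 %


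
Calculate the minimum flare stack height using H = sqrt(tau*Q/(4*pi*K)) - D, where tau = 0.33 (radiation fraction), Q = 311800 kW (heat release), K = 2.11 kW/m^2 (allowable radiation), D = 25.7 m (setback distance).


tau*Q/(4*pi*K) = 0.33 * 311800 / (4 * pi * 2.11) = 3880.59
sqrt(3880.59) = 62.2944
H = 62.2944 - 25.7 = 36.59

36.59 m


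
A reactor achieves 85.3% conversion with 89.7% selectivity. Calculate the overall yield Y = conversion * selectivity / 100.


Overall yield = conversion (%) * selectivity (%) / 100
Conversion = 85.3%, Selectivity = 89.7%
Y = 85.3 * 89.7 / 100
= 76.5141 %

76.5141 %


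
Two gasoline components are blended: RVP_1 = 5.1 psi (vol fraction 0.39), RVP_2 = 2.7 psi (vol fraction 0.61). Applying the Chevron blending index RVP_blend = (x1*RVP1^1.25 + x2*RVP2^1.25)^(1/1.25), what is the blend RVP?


Chevron index: RVP_blend = (sum xi*RVPi^1.25)^(1/1.25)
RVP^1.25 terms: 0.39 * 5.1^1.25 + 0.61 * 2.7^1.25 = 5.10023
RVP_blend = 5.10023^(1/1.25) = 3.682

3.682 psi


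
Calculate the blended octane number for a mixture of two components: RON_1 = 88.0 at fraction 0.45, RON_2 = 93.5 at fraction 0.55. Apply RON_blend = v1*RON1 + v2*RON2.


Linear blending: RON_blend = sum(vi * RONi)
Contribution 1: 0.45 * 88.0 = 39.6
Contribution 2: 0.55 * 93.5 = 51.425
RON_blend = 39.6 + 51.425 = 91.025

91.025


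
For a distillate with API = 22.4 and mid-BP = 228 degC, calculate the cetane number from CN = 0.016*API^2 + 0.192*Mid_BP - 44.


CN = 0.016 * 22.4^2 + 0.192 * 228 - 44
CN = 8.02816 + 43.776 - 44 = 7.80416

7.80416


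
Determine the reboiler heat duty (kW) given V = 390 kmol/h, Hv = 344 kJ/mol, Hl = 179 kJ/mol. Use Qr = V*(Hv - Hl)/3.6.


Qr = 390 * (344 - 179) / 3.6 = 390 * 165 / 3.6 = 17880

17880 kW


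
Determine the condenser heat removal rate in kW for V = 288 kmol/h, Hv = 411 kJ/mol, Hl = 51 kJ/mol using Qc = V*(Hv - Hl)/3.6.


Qc = 288 * (411 - 51) / 3.6 = 288 * 360 / 3.6 = 28800

28800 kW


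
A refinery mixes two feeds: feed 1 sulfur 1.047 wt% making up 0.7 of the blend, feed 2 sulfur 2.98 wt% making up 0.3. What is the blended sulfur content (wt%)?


Linear sulfur blending: S_blend = x1*S1 + x2*S2
Contribution 1: 0.7 * 1.047 = 0.7329 wt%
Contribution 2: 0.3 * 2.98 = 0.894 wt%
S_blend = 0.7329 + 0.894 = 1.6269

1.6269 wt%


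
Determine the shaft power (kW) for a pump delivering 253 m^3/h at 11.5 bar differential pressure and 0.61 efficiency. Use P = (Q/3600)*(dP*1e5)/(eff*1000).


Q = 253 / 3600 = 0.0702778 m^3/s
P = 0.0702778 * (11.5 * 1e5) / 0.61 / 1000 = 132.5

132.5 kW


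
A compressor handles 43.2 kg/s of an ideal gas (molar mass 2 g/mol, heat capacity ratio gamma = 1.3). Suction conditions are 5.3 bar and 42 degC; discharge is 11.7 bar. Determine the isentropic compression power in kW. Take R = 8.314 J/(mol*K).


Isentropic work: W = m*(gamma/(gamma-1))*(R*T1/MW)*((P2/P1)^((gamma-1)/gamma) - 1)
T1 = 42 + 273.15 = 315.15 K
Pressure ratio = 11.7 / 5.3 = 2.20755
Exponent = (1.3 - 1)/1.3 = 0.230769
(P2/P1)^exp - 1 = 2.20755^0.230769 - 1 = 0.200505
W = 43.2 * 1.3 / 0.3 * 8.314 * 315.15 / 2 * 0.200505 = 49170

49170 kW


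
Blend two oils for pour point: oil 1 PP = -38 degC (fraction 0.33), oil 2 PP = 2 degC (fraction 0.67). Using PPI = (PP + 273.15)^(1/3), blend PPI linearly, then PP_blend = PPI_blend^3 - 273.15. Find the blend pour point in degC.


PPI_1 = (-38 + 273.15)^(1/3) = 6.172318
PPI_2 = (2 + 273.15)^(1/3) = 6.504139
PPI_blend = 0.33 * 6.172318 + 0.67 * 6.504139 = 6.394638
PP_blend = 6.394638^3 - 273.15 = 261.4857 - 273.15 = -11.66

-11.66 degC


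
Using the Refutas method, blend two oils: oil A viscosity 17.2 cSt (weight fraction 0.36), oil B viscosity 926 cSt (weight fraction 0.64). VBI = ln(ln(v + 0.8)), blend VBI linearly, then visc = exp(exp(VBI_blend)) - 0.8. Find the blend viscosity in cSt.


Refutas method: VBN_i = 14.534*ln(ln(visc_i + 0.8)) + 10.975, blended linearly by mass fraction; since VBN is linear in VBI_i = ln(ln(visc_i + 0.8)) and the fractions sum to 1, blend VBI directly: visc = exp(exp(VBI_blend)) - 0.8
VBI_1 = ln(ln(17.2 + 0.8)) = 1.06139
VBI_2 = ln(ln(926 + 0.8)) = 1.92158
VBI_blend = 0.36 * 1.06139 + 0.64 * 1.92158 = 1.61191
visc_blend = exp(exp(1.61191)) - 0.8 = 149.5

149.5 cSt


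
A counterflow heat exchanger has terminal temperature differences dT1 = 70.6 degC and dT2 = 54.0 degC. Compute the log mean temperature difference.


LMTD = (dT1 - dT2) / ln(dT1/dT2)
= (70.6 - 54.0) / ln(70.6 / 54.0) = 16.6 / 0.268046 = 61.93

61.93 degC


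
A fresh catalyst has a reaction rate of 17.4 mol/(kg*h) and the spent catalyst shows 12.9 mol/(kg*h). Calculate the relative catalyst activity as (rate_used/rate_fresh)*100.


Activity (%) = (rate_used / rate_fresh) * 100
rate_used = 12.9, rate_fresh = 17.4
= (12.9 / 17.4) * 100
= 0.7414 * 100 = 74.14

74.14 %


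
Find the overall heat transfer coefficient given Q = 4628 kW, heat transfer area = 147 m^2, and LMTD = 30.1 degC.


From Q = U*A*LMTD, U = Q / (A * LMTD)
U = 4628 / (147 * 30.1) = 4628 / 4424.7 = 1.046

1.046 kW/(m^2*K)


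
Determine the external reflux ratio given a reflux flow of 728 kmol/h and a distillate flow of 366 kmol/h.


Reflux ratio definition: R = L / D (liquid returned / distillate withdrawn)
L = 728 kmol/h, D = 366 kmol/h
R = 728 / 366 = 1.989

1.989


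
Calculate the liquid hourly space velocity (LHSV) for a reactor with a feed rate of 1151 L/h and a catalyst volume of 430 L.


LHSV = volumetric feed rate / catalyst volume
= 1151 L/h / 430 L
= 2.677 h^-1

2.677 h^-1


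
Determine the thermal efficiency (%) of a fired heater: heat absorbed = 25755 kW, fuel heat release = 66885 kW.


Furnace efficiency = Q_absorbed / Q_fuel * 100
= 25755 / 66885 * 100 = 38.51

38.51 %


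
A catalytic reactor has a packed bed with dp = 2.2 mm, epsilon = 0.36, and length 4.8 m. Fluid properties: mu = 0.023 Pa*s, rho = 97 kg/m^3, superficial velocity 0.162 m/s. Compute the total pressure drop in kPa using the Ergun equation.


dp = 2.2 mm = 0.0022 m
Viscous term = 150*0.023*0.162*(1-0.36)^2 / (0.0022^2*0.36^3) = 1013770
Inertial term = 1.75*97*0.162^2*(1-0.36) / (0.0022*0.36^3) = 27777.3
dP/L = 1013770 + 27777.3 = 1041550 Pa/m
dP = 1041550 * 4.8 / 1000 = 4999 kPa

4999 kPa


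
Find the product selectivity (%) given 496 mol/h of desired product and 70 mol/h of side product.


Selectivity = desired / (desired + undesired) * 100
Total products = 496 + 70 = 566 mol/h
S = 496 / 566 * 100
= 0.8763 * 100
= 87.63 %

87.63 %


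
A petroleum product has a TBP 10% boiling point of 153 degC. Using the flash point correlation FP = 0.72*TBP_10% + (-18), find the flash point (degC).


FP = 0.72 * 153 + (-18) = 92.16

92.16 degC


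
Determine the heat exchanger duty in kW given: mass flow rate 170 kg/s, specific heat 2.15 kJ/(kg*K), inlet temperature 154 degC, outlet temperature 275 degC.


Q = m_dot * cp * delta_T
delta_T = 275 - 154 = 121 K
Q = 170 * 2.15 * 121
= 365.5 * 121
= 44225.5 kW

44225.5 kW


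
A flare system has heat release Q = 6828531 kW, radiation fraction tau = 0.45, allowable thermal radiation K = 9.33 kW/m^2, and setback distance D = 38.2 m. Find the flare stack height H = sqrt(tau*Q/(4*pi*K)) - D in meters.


tau*Q/(4*pi*K) = 0.45 * 6828531 / (4 * pi * 9.33) = 26208.9
sqrt(26208.9) = 161.892
H = 161.892 - 38.2 = 123.7

123.7 m


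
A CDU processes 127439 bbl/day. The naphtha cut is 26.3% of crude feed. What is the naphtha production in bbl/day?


Crude throughput = 127439 bbl/day
Fraction yield = 26.3%
yield = throughput * fraction / 100
yield = 127439 * 26.3 / 100 = 33516.457

33516.457 bbl/day


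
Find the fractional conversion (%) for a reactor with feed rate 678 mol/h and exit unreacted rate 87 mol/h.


X = (F_in - F_out) / F_in * 100
Moles reacted = 678 - 87 = 591
X = 591 / 678 * 100
= 0.8717 * 100
= 87.17 %

87.17 %


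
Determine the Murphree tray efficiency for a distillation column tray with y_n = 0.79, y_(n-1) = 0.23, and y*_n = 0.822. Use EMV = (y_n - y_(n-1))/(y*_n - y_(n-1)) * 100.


Murphree vapor efficiency: EMV = (y_n - y_(n-1)) / (y*_n - y_(n-1)) * 100
EMV = (0.79 - 0.23) / (0.822 - 0.23) * 100 = 0.56 / 0.592 * 100 = 94.59

94.59 %


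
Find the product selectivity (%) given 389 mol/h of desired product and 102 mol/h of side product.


Selectivity = desired / (desired + undesired) * 100
Total products = 389 + 102 = 491 mol/h
S = 389 / 491 * 100
= 0.7923 * 100
= 79.23 %

79.23 %


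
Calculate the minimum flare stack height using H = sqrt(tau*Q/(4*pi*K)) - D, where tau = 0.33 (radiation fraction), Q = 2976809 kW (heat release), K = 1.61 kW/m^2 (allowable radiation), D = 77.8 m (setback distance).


tau*Q/(4*pi*K) = 0.33 * 2976809 / (4 * pi * 1.61) = 48554.5
sqrt(48554.5) = 220.351
H = 220.351 - 77.8 = 142.6

142.6 m


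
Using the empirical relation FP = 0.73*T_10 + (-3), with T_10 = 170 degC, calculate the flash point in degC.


FP = 0.73 * 170 + (-3) = 121.1

121.1 degC


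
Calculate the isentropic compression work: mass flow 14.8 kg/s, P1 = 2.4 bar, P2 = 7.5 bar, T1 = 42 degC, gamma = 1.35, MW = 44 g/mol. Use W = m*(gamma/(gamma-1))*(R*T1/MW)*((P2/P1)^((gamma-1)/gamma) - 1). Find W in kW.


Isentropic work: W = m*(gamma/(gamma-1))*(R*T1/MW)*((P2/P1)^((gamma-1)/gamma) - 1)
T1 = 42 + 273.15 = 315.15 K
Pressure ratio = 7.5 / 2.4 = 3.125
Exponent = (1.35 - 1)/1.35 = 0.259259
(P2/P1)^exp - 1 = 3.125^0.259259 - 1 = 0.343675
W = 14.8 * 1.35 / 0.35 * 8.314 * 315.15 / 44 * 0.343675 = 1168

1168 kW


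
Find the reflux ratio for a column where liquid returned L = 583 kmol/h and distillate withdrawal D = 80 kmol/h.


Reflux ratio definition: R = L / D (liquid returned / distillate withdrawn)
L = 583 kmol/h, D = 80 kmol/h
R = 583 / 80 = 7.287

7.287


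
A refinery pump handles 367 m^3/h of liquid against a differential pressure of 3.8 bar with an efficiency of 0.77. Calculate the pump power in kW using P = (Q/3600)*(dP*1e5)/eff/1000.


Q = 367 / 3600 = 0.101944 m^3/s
P = 0.101944 * (3.8 * 1e5) / 0.77 / 1000 = 50.31

50.31 kW


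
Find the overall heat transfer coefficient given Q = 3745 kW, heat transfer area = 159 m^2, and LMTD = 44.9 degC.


From Q = U*A*LMTD, U = Q / (A * LMTD)
U = 3745 / (159 * 44.9) = 3745 / 7139.1 = 0.5246

0.5246 kW/(m^2*K)


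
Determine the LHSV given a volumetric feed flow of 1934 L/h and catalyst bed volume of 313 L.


LHSV = volumetric feed rate / catalyst volume
= 1934 L/h / 313 L
= 6.179 h^-1

6.179 h^-1


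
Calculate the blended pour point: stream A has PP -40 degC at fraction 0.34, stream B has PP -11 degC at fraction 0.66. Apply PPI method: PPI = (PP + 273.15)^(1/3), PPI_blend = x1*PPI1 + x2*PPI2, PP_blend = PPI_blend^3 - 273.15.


PPI_1 = (-40 + 273.15)^(1/3) = 6.15477
PPI_2 = (-11 + 273.15)^(1/3) = 6.400049
PPI_blend = 0.34 * 6.15477 + 0.66 * 6.400049 = 6.316654
PP_blend = 6.316654^3 - 273.15 = 252.0352 - 273.15 = -21.11

-21.11 degC


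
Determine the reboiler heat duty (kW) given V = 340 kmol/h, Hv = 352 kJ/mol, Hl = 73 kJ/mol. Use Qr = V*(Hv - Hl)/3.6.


Qr = 340 * (352 - 73) / 3.6 = 340 * 279 / 3.6 = 26350

26350 kW


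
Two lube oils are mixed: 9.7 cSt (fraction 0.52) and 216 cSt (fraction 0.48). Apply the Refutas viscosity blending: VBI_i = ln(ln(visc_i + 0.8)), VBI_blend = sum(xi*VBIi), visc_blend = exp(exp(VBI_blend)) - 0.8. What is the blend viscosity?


Refutas method: VBN_i = 14.534*ln(ln(visc_i + 0.8)) + 10.975, blended linearly by mass fraction; since VBN is linear in VBI_i = ln(ln(visc_i + 0.8)) and the fractions sum to 1, blend VBI directly: visc = exp(exp(VBI_blend)) - 0.8
VBI_1 = ln(ln(9.7 + 0.8)) = 0.855
VBI_2 = ln(ln(216 + 0.8)) = 1.6825
VBI_blend = 0.52 * 0.855 + 0.48 * 1.6825 = 1.2522
visc_blend = exp(exp(1.2522)) - 0.8 = 32.25

32.25 cSt


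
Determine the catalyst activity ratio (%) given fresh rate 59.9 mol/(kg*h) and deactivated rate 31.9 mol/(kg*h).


Activity (%) = (rate_used / rate_fresh) * 100
rate_used = 31.9, rate_fresh = 59.9
= (31.9 / 59.9) * 100
= 0.5326 * 100 = 53.26

53.26 %


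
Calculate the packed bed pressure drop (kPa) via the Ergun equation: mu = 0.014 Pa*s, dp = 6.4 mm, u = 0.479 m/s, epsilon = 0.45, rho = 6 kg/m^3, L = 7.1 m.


dp = 6.4 mm = 0.0064 m
Viscous term = 150*0.014*0.479*(1-0.45)^2 / (0.0064^2*0.45^3) = 81523.5
Inertial term = 1.75*6*0.479^2*(1-0.45) / (0.0064*0.45^3) = 2271.99
dP/L = 81523.5 + 2271.99 = 83795.5 Pa/m
dP = 83795.5 * 7.1 / 1000 = 594.9 kPa

594.9 kPa


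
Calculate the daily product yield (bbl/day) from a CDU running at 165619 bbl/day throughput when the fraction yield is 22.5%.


Crude throughput = 165619 bbl/day
Fraction yield = 22.5%
yield = throughput * fraction / 100
yield = 165619 * 22.5 / 100 = 37264.275

37264.275 bbl/day


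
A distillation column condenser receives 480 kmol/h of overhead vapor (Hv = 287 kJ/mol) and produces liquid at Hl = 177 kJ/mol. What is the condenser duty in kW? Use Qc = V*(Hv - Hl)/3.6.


Qc = 480 * (287 - 177) / 3.6 = 480 * 110 / 3.6 = 14670

14670 kW


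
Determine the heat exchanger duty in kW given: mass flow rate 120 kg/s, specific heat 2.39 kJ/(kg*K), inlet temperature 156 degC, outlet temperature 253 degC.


Q = m_dot * cp * delta_T
delta_T = 253 - 156 = 97 K
Q = 120 * 2.39 * 97
= 286.8 * 97
= 27819.6 kW

27819.6 kW


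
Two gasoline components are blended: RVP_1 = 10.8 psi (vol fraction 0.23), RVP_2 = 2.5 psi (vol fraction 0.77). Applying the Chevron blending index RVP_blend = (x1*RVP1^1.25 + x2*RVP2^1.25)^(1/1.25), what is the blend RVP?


Chevron index: RVP_blend = (sum xi*RVPi^1.25)^(1/1.25)
RVP^1.25 terms: 0.23 * 10.8^1.25 + 0.77 * 2.5^1.25 = 6.92362
RVP_blend = 6.92362^(1/1.25) = 4.702

4.702 psi


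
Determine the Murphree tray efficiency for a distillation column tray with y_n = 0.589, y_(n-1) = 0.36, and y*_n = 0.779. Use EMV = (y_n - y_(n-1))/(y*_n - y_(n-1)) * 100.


Murphree vapor efficiency: EMV = (y_n - y_(n-1)) / (y*_n - y_(n-1)) * 100
EMV = (0.589 - 0.36) / (0.779 - 0.36) * 100 = 0.229 / 0.419 * 100 = 54.65

54.65 %


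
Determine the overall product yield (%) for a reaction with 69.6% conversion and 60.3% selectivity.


Overall yield = conversion (%) * selectivity (%) / 100
Conversion = 69.6%, Selectivity = 60.3%
Y = 69.6 * 60.3 / 100
= 41.9688 %

41.9688 %


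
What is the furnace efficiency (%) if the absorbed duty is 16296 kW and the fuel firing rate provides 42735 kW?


Furnace efficiency = Q_absorbed / Q_fuel * 100
= 16296 / 42735 * 100 = 38.13

38.13 %


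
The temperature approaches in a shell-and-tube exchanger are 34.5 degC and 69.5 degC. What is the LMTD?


LMTD = (dT1 - dT2) / ln(dT1/dT2)
= (34.5 - 69.5) / ln(34.5 / 69.5) = -35 / -0.700367 = 49.97

49.97 degC


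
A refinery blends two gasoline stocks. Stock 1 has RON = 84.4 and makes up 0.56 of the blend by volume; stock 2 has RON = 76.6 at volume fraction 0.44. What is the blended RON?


Linear blending: RON_blend = sum(vi * RONi)
Contribution 1: 0.56 * 84.4 = 47.264
Contribution 2: 0.44 * 76.6 = 33.704
RON_blend = 47.264 + 33.704 = 80.968

80.968


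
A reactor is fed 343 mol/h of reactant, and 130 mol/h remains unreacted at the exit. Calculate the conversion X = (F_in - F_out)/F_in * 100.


X = (F_in - F_out) / F_in * 100
Moles reacted = 343 - 130 = 213
X = 213 / 343 * 100
= 0.6210 * 100
= 62.10 %

62.10 %


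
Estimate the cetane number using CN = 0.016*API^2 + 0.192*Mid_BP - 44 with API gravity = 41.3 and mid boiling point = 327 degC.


CN = 0.016 * 41.3^2 + 0.192 * 327 - 44
CN = 27.29104 + 62.784 - 44 = 46.07504

46.07504


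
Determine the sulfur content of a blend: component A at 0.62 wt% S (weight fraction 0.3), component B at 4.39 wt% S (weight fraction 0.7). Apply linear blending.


Linear sulfur blending: S_blend = x1*S1 + x2*S2
Contribution 1: 0.3 * 0.62 = 0.186 wt%
Contribution 2: 0.7 * 4.39 = 3.073 wt%
S_blend = 0.186 + 3.073 = 3.259

3.259 wt%


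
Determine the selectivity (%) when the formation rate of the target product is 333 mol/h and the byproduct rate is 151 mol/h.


Selectivity = desired / (desired + undesired) * 100
Total products = 333 + 151 = 484 mol/h
S = 333 / 484 * 100
= 0.6880 * 100
= 68.80 %

68.80 %


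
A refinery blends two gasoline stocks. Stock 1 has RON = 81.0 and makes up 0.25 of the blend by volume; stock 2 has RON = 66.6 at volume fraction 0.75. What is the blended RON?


Linear blending: RON_blend = sum(vi * RONi)
Contribution 1: 0.25 * 81.0 = 20.25
Contribution 2: 0.75 * 66.6 = 49.95
RON_blend = 20.25 + 49.95 = 70.2

70.2
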